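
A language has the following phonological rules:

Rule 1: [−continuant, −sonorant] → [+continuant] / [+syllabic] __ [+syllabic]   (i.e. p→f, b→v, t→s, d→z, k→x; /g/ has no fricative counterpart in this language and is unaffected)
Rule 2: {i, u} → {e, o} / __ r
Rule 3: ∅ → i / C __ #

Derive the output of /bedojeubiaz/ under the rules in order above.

Rule 1 (intervocalic spirantization): /d/ is a stop between vowels /e/ and /o/, so it spirantizes to the fricative [z]. /b/ is a stop between vowels /u/ and /i/, so it spirantizes to the fricative [v]. /bedojeubiaz/ → bezojeuviaz.
Rule 2 (pre-rhotic lowering): no segment meets the environment; /bezojeuviaz/ is unchanged.
Rule 3 (final i-epenthesis): the form ends in the consonant /z/, so [i] is inserted word-finally. /bezojeuviaz/ → bezojeuviazi.

bezojeuviazi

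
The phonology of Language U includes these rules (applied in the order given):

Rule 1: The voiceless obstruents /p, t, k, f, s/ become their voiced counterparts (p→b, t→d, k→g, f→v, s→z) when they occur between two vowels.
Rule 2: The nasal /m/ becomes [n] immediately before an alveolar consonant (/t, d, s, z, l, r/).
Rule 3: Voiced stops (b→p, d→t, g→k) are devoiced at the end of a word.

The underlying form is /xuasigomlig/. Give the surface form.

Rule 1 (intervocalic voicing): /s/ is a voiceless obstruent between vowels /a/ and /i/, so it voices to [z]. /xuasigomlig/ → xuazigomlig.
Rule 2 (nasal place assimilation): /m/ precedes the alveolar consonant /l/, so it assimilates in place to [n]. /xuazigomlig/ → xuazigonlig.
Rule 3 (final devoicing): /g/ is a voiced stop in word-final position, so it devoices to [k]. /xuazigonlig/ → xuazigonlik.

xuazigonlik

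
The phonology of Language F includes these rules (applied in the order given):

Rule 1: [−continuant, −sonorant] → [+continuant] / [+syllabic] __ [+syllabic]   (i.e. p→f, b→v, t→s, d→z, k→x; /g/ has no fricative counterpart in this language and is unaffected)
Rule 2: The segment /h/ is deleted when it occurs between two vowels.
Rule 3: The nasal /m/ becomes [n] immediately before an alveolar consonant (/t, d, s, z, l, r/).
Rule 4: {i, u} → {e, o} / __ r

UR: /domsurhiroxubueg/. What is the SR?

donsorheroxuvueg

Rule 1 (intervocalic spirantization): /b/ is a stop between vowels /u/ and /u/, so it spirantizes to the fricative [v]. /domsurhiroxubueg/ → domsurhiroxuvueg.
Rule 2 (intervocalic h-deletion): no segment meets the environment; /domsurhiroxuvueg/ is unchanged.
Rule 3 (nasal place assimilation): /m/ precedes the alveolar consonant /s/, so it assimilates in place to [n]. /domsurhiroxuvueg/ → donsurhiroxuvueg.
Rule 4 (pre-rhotic lowering): /u/ is a high vowel immediately before /r/, so it lowers to [o]. /i/ is a high vowel immediately before /r/, so it lowers to [e]. /donsurhiroxuvueg/ → donsorheroxuvueg.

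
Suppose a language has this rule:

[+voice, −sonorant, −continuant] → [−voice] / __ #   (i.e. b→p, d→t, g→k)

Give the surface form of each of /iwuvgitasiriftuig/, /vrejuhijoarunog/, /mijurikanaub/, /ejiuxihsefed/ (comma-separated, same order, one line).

/iwuvgitasiriftuig/: /g/ is a voiced stop in word-final position, so it devoices to [k]. → [iwuvgitasiriftuik].
/vrejuhijoarunog/: /g/ is a voiced stop in word-final position, so it devoices to [k]. → [vrejuhijoarunok].
/mijurikanaub/: /b/ is a voiced stop in word-final position, so it devoices to [p]. → [mijurikanaup].
/ejiuxihsefed/: /d/ is a voiced stop in word-final position, so it devoices to [t]. → [ejiuxihsefet].

iwuvgitasiriftuik, vrejuhijoarunok, mijurikanaup, ejiuxihsefet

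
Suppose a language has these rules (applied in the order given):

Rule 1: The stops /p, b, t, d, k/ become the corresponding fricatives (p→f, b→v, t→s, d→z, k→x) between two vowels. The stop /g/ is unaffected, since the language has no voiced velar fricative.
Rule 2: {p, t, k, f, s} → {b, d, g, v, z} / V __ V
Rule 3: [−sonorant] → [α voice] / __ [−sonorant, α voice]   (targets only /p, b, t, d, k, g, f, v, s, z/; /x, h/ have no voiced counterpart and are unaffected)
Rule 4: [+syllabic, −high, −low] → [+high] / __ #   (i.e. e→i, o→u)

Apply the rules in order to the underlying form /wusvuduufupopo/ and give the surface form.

wuzvuzuuvuvovu

Rule 1 (intervocalic spirantization): /d/ is a stop between vowels /u/ and /u/, so it spirantizes to the fricative [z]. /p/ is a stop between vowels /u/ and /o/, so it spirantizes to the fricative [f]. /p/ is a stop between vowels /o/ and /o/, so it spirantizes to the fricative [f]. /wusvuduufupopo/ → wusvuzuufufofo.
Rule 2 (intervocalic voicing): /f/ is a voiceless obstruent between vowels /u/ and /u/, so it voices to [v]. /f/ is a voiceless obstruent between vowels /u/ and /o/, so it voices to [v]. /f/ is a voiceless obstruent between vowels /o/ and /o/, so it voices to [v]. /wusvuzuufufofo/ → wusvuzuuvuvovo.
Rule 3 (regressive voicing assimilation): /s/ precedes the voiced obstruent /v/, so it voices to [z] by assimilation. /wusvuzuuvuvovo/ → wuzvuzuuvuvovo.
Rule 4 (final vowel raising): /o/ is a mid vowel in word-final position, so it raises to [u]. /wuzvuzuuvuvovo/ → wuzvuzuuvuvovu.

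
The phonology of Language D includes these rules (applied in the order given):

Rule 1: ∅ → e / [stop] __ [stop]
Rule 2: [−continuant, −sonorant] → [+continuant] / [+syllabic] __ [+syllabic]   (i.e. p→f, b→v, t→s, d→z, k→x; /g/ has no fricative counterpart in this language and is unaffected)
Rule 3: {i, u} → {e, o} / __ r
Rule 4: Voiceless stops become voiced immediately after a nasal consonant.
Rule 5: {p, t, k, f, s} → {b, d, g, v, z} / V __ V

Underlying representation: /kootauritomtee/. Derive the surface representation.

Rule 1 (stop-cluster e-epenthesis): no segment meets the environment; /kootauritomtee/ is unchanged.
Rule 2 (intervocalic spirantization): /t/ is a stop between vowels /o/ and /a/, so it spirantizes to the fricative [s]. /t/ is a stop between vowels /i/ and /o/, so it spirantizes to the fricative [s]. /kootauritomtee/ → koosaurisomtee.
Rule 3 (pre-rhotic lowering): /u/ is a high vowel immediately before /r/, so it lowers to [o]. /koosaurisomtee/ → koosaorisomtee.
Rule 4 (post-nasal voicing): /t/ is a voiceless stop immediately after the nasal /m/, so it voices to [d]. /koosaorisomtee/ → koosaorisomdee.
Rule 5 (intervocalic voicing): /s/ is a voiceless obstruent between vowels /o/ and /a/, so it voices to [z]. /s/ is a voiceless obstruent between vowels /i/ and /o/, so it voices to [z]. /koosaorisomdee/ → koozaorizomdee.

koozaorizomdee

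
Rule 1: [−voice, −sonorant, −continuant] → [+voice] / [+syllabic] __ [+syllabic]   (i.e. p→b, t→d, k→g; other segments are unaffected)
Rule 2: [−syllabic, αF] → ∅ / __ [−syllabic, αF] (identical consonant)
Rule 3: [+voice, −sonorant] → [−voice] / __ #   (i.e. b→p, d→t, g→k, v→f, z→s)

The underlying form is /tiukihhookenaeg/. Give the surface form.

Rule 1 (intervocalic voicing): /k/ is a voiceless stop between vowels /u/ and /i/, so it voices to [g]. /k/ is a voiceless stop between vowels /o/ and /e/, so it voices to [g]. /tiukihhookenaeg/ → tiugihhoogenaeg.
Rule 2 (degemination): /hh/ is a geminate; the first /h/ deletes. /tiugihhoogenaeg/ → tiugihoogenaeg.
Rule 3 (final devoicing): /g/ is a voiced obstruent in word-final position, so it devoices to [k]. /tiugihoogenaeg/ → tiugihoogenaek.

tiugihoogenaek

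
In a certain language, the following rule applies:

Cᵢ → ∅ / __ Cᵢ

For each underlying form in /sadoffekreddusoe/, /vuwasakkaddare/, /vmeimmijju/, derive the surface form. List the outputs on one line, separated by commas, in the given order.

sadofekredusoe, vuwasakadare, vmeimiju

/sadoffekreddusoe/: /ff/ is a geminate; the first /f/ deletes. /dd/ is a geminate; the first /d/ deletes. → [sadofekredusoe].
/vuwasakkaddare/: /kk/ is a geminate; the first /k/ deletes. /dd/ is a geminate; the first /d/ deletes. → [vuwasakadare].
/vmeimmijju/: /mm/ is a geminate; the first /m/ deletes. /jj/ is a geminate; the first /j/ deletes. → [vmeimiju].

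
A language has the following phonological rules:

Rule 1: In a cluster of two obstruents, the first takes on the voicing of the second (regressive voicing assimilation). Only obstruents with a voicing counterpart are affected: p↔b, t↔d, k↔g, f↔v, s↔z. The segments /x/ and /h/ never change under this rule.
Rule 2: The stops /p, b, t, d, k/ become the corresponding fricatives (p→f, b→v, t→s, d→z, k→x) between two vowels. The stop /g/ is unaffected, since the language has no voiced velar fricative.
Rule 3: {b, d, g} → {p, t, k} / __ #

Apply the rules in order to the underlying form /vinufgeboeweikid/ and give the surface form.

vinuvgevoeweixit

Rule 1 (regressive voicing assimilation): /f/ precedes the voiced obstruent /g/, so it voices to [v] by assimilation. /vinufgeboeweikid/ → vinuvgeboeweikid.
Rule 2 (intervocalic spirantization): /b/ is a stop between vowels /e/ and /o/, so it spirantizes to the fricative [v]. /k/ is a stop between vowels /i/ and /i/, so it spirantizes to the fricative [x]. /vinuvgeboeweikid/ → vinuvgevoeweixid.
Rule 3 (final devoicing): /d/ is a voiced stop in word-final position, so it devoices to [t]. /vinuvgevoeweixid/ → vinuvgevoeweixit.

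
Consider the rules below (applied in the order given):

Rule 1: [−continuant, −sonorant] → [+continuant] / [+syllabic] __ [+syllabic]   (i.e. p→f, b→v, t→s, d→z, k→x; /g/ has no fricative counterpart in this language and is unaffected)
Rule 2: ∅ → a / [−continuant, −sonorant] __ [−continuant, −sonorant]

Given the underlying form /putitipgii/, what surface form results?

Rule 1 (intervocalic spirantization): /t/ is a stop between vowels /u/ and /i/, so it spirantizes to the fricative [s]. /t/ is a stop between vowels /i/ and /i/, so it spirantizes to the fricative [s]. /putitipgii/ → pusisipgii.
Rule 2 (stop-cluster a-epenthesis): /p/ and /g/ form a stop–stop cluster, so [a] is inserted between them. /pusisipgii/ → pusisipagii.

pusisipagii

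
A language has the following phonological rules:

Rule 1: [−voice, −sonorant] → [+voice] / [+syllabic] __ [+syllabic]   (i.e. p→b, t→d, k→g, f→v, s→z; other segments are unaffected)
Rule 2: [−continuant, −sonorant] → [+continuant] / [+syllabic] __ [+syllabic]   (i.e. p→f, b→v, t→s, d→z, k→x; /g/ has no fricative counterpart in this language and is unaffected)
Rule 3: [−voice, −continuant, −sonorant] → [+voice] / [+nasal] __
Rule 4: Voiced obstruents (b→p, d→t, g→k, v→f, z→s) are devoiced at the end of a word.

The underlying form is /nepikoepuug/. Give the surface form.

Rule 1 (intervocalic voicing): /p/ is a voiceless obstruent between vowels /e/ and /i/, so it voices to [b]. /k/ is a voiceless obstruent between vowels /i/ and /o/, so it voices to [g]. /p/ is a voiceless obstruent between vowels /e/ and /u/, so it voices to [b]. /nepikoepuug/ → nebigoebuug.
Rule 2 (intervocalic spirantization): /b/ is a stop between vowels /e/ and /i/, so it spirantizes to the fricative [v]. /b/ is a stop between vowels /e/ and /u/, so it spirantizes to the fricative [v]. /nebigoebuug/ → nevigoevuug.
Rule 3 (post-nasal voicing): no segment meets the environment; /nevigoevuug/ is unchanged.
Rule 4 (final devoicing): /g/ is a voiced obstruent in word-final position, so it devoices to [k]. /nevigoevuug/ → nevigoevuuk.

nevigoevuuk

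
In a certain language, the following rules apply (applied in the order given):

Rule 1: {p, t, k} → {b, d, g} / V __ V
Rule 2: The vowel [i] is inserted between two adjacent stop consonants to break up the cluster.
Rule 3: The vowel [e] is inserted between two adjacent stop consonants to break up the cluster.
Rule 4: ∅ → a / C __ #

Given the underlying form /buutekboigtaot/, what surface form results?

Rule 1 (intervocalic voicing): /t/ is a voiceless stop between vowels /u/ and /e/, so it voices to [d]. /buutekboigtaot/ → buudekboigtaot.
Rule 2 (stop-cluster i-epenthesis): /k/ and /b/ form a stop–stop cluster, so [i] is inserted between them. /g/ and /t/ form a stop–stop cluster, so [i] is inserted between them. /buudekboigtaot/ → buudekiboigitaot.
Rule 3 (stop-cluster e-epenthesis): no segment meets the environment; /buudekiboigitaot/ is unchanged.
Rule 4 (final a-epenthesis): the form ends in the consonant /t/, so [a] is inserted word-finally. /buudekiboigitaot/ → buudekiboigitaota.

buudekiboigitaota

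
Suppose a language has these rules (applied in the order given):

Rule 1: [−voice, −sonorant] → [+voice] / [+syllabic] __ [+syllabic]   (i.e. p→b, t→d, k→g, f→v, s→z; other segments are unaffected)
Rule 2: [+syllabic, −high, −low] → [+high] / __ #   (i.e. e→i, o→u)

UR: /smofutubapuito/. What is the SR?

smovudubabuidu

Rule 1 (intervocalic voicing): /f/ is a voiceless obstruent between vowels /o/ and /u/, so it voices to [v]. /t/ is a voiceless obstruent between vowels /u/ and /u/, so it voices to [d]. /p/ is a voiceless obstruent between vowels /a/ and /u/, so it voices to [b]. /t/ is a voiceless obstruent between vowels /i/ and /o/, so it voices to [d]. /smofutubapuito/ → smovudubabuido.
Rule 2 (final vowel raising): /o/ is a mid vowel in word-final position, so it raises to [u]. /smovudubabuido/ → smovudubabuidu.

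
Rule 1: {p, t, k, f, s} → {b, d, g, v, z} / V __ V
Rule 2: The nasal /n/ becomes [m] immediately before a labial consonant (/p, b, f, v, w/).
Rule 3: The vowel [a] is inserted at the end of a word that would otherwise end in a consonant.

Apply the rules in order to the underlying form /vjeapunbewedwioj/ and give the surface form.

vjeabumbewedwioja

Rule 1 (intervocalic voicing): /p/ is a voiceless obstruent between vowels /a/ and /u/, so it voices to [b]. /vjeapunbewedwioj/ → vjeabunbewedwioj.
Rule 2 (nasal place assimilation): /n/ precedes the labial consonant /b/, so it assimilates in place to [m]. /vjeabunbewedwioj/ → vjeabumbewedwioj.
Rule 3 (final a-epenthesis): the form ends in the consonant /j/, so [a] is inserted word-finally. /vjeabumbewedwioj/ → vjeabumbewedwioja.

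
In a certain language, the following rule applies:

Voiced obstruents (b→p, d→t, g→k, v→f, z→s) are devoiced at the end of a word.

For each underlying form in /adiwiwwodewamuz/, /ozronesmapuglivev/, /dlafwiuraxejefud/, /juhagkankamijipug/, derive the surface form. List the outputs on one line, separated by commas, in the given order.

/adiwiwwodewamuz/: /z/ is a voiced obstruent in word-final position, so it devoices to [s]. → [adiwiwwodewamus].
/ozronesmapuglivev/: /v/ is a voiced obstruent in word-final position, so it devoices to [f]. → [ozronesmapuglivef].
/dlafwiuraxejefud/: /d/ is a voiced obstruent in word-final position, so it devoices to [t]. → [dlafwiuraxejefut].
/juhagkankamijipug/: /g/ is a voiced obstruent in word-final position, so it devoices to [k]. → [juhagkankamijipuk].

adiwiwwodewamus, ozronesmapuglivef, dlafwiuraxejefut, juhagkankamijipuk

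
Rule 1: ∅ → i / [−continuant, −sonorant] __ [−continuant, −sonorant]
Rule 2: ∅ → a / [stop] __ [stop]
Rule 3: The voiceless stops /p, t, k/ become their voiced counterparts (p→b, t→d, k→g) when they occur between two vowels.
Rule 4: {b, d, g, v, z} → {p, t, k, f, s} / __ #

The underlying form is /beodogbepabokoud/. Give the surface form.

Rule 1 (stop-cluster i-epenthesis): /g/ and /b/ form a stop–stop cluster, so [i] is inserted between them. /beodogbepabokoud/ → beodogibepabokoud.
Rule 2 (stop-cluster a-epenthesis): no segment meets the environment; /beodogibepabokoud/ is unchanged.
Rule 3 (intervocalic voicing): /p/ is a voiceless stop between vowels /e/ and /a/, so it voices to [b]. /k/ is a voiceless stop between vowels /o/ and /o/, so it voices to [g]. /beodogibepabokoud/ → beodogibebabogoud.
Rule 4 (final devoicing): /d/ is a voiced obstruent in word-final position, so it devoices to [t]. /beodogibebabogoud/ → beodogibebabogout.

beodogibebabogout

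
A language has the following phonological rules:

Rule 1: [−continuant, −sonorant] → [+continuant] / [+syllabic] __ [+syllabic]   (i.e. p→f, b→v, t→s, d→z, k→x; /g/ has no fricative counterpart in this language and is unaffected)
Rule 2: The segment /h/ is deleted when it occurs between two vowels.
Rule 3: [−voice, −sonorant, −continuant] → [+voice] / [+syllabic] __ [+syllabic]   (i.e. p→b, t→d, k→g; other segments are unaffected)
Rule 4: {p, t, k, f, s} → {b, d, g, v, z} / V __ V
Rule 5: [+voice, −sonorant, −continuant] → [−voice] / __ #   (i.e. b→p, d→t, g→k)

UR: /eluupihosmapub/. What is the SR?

Rule 1 (intervocalic spirantization): /p/ is a stop between vowels /u/ and /i/, so it spirantizes to the fricative [f]. /p/ is a stop between vowels /a/ and /u/, so it spirantizes to the fricative [f]. /eluupihosmapub/ → eluufihosmafub.
Rule 2 (intervocalic h-deletion): /h/ occurs between vowels /i/ and /o/, so it deletes. /eluufihosmafub/ → eluufiosmafub.
Rule 3 (intervocalic voicing): no segment meets the environment; /eluufiosmafub/ is unchanged.
Rule 4 (intervocalic voicing): /f/ is a voiceless obstruent between vowels /u/ and /i/, so it voices to [v]. /f/ is a voiceless obstruent between vowels /a/ and /u/, so it voices to [v]. /eluufiosmafub/ → eluuviosmavub.
Rule 5 (final devoicing): /b/ is a voiced stop in word-final position, so it devoices to [p]. /eluuviosmavub/ → eluuviosmavup.

eluuviosmavup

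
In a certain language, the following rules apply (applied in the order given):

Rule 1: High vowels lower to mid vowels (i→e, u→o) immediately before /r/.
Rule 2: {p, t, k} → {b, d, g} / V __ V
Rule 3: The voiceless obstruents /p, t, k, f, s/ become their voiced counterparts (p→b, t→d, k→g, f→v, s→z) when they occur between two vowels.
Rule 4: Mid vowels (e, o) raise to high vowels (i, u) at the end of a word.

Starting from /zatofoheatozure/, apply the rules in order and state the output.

Rule 1 (pre-rhotic lowering): /u/ is a high vowel immediately before /r/, so it lowers to [o]. /zatofoheatozure/ → zatofoheatozore.
Rule 2 (intervocalic voicing): /t/ is a voiceless stop between vowels /a/ and /o/, so it voices to [d]. /t/ is a voiceless stop between vowels /a/ and /o/, so it voices to [d]. /zatofoheatozore/ → zadofoheadozore.
Rule 3 (intervocalic voicing): /f/ is a voiceless obstruent between vowels /o/ and /o/, so it voices to [v]. /zadofoheadozore/ → zadovoheadozore.
Rule 4 (final vowel raising): /e/ is a mid vowel in word-final position, so it raises to [i]. /zadovoheadozore/ → zadovoheadozori.

zadovoheadozori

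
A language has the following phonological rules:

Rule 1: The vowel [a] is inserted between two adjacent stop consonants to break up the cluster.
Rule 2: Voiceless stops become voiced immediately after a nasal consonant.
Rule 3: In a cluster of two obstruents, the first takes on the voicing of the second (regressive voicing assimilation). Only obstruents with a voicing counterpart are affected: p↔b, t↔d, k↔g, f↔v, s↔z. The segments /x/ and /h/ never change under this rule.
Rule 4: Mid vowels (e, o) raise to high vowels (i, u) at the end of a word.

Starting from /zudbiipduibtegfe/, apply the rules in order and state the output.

Rule 1 (stop-cluster a-epenthesis): /d/ and /b/ form a stop–stop cluster, so [a] is inserted between them. /p/ and /d/ form a stop–stop cluster, so [a] is inserted between them. /b/ and /t/ form a stop–stop cluster, so [a] is inserted between them. /zudbiipduibtegfe/ → zudabiipaduibategfe.
Rule 2 (post-nasal voicing): no segment meets the environment; /zudabiipaduibategfe/ is unchanged.
Rule 3 (regressive voicing assimilation): /g/ precedes the voiceless obstruent /f/, so it devoices to [k] by assimilation. /zudabiipaduibategfe/ → zudabiipaduibatekfe.
Rule 4 (final vowel raising): /e/ is a mid vowel in word-final position, so it raises to [i]. /zudabiipaduibatekfe/ → zudabiipaduibatekfi.

zudabiipaduibatekfi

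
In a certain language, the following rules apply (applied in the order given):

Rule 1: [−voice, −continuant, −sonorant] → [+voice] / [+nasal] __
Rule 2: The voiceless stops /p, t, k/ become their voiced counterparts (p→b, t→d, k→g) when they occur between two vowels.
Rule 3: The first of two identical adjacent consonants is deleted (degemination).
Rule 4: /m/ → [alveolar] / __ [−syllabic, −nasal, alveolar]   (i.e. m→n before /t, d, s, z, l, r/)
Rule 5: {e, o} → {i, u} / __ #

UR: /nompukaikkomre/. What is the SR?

nombugaikonri

Rule 1 (post-nasal voicing): /p/ is a voiceless stop immediately after the nasal /m/, so it voices to [b]. /nompukaikkomre/ → nombukaikkomre.
Rule 2 (intervocalic voicing): /k/ is a voiceless stop between vowels /u/ and /a/, so it voices to [g]. /nombukaikkomre/ → nombugaikkomre.
Rule 3 (degemination): /kk/ is a geminate; the first /k/ deletes. /nombugaikkomre/ → nombugaikomre.
Rule 4 (nasal place assimilation): /m/ precedes the alveolar consonant /r/, so it assimilates in place to [n]. /nombugaikomre/ → nombugaikonre.
Rule 5 (final vowel raising): /e/ is a mid vowel in word-final position, so it raises to [i]. /nombugaikonre/ → nombugaikonri.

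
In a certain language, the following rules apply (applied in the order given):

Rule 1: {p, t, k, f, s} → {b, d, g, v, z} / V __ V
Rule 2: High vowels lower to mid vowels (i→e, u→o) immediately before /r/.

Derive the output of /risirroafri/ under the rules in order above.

Rule 1 (intervocalic voicing): /s/ is a voiceless obstruent between vowels /i/ and /i/, so it voices to [z]. /risirroafri/ → rizirroafri.
Rule 2 (pre-rhotic lowering): /i/ is a high vowel immediately before /r/, so it lowers to [e]. /rizirroafri/ → rizerroafri.

rizerroafri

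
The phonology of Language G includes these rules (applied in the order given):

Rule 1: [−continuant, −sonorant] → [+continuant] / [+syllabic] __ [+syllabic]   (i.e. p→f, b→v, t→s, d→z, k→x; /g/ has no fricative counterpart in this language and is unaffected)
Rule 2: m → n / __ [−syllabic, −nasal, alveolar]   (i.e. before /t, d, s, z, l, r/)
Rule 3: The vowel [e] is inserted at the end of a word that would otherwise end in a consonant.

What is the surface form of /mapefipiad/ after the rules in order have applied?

mafefifiade

Rule 1 (intervocalic spirantization): /p/ is a stop between vowels /a/ and /e/, so it spirantizes to the fricative [f]. /p/ is a stop between vowels /i/ and /i/, so it spirantizes to the fricative [f]. /mapefipiad/ → mafefifiad.
Rule 2 (nasal place assimilation): no segment meets the environment; /mafefifiad/ is unchanged.
Rule 3 (final e-epenthesis): the form ends in the consonant /d/, so [e] is inserted word-finally. /mafefifiad/ → mafefifiade.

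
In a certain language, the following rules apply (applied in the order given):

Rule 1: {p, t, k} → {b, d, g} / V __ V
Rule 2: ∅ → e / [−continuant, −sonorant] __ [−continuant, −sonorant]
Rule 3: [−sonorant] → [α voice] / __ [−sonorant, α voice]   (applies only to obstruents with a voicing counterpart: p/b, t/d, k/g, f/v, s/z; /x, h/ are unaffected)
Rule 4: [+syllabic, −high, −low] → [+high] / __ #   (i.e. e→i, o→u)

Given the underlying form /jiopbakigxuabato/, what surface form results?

jiopebagikxuabadu

Rule 1 (intervocalic voicing): /k/ is a voiceless stop between vowels /a/ and /i/, so it voices to [g]. /t/ is a voiceless stop between vowels /a/ and /o/, so it voices to [d]. /jiopbakigxuabato/ → jiopbagigxuabado.
Rule 2 (stop-cluster e-epenthesis): /p/ and /b/ form a stop–stop cluster, so [e] is inserted between them. /jiopbagigxuabado/ → jiopebagigxuabado.
Rule 3 (regressive voicing assimilation): /g/ precedes the voiceless obstruent /x/, so it devoices to [k] by assimilation. /jiopebagigxuabado/ → jiopebagikxuabado.
Rule 4 (final vowel raising): /o/ is a mid vowel in word-final position, so it raises to [u]. /jiopebagikxuabado/ → jiopebagikxuabadu.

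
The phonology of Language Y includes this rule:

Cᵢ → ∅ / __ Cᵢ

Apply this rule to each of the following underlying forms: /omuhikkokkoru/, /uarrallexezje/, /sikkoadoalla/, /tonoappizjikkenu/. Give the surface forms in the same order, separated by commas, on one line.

/omuhikkokkoru/: /kk/ is a geminate; the first /k/ deletes. /kk/ is a geminate; the first /k/ deletes. → [omuhikokoru].
/uarrallexezje/: /rr/ is a geminate; the first /r/ deletes. /ll/ is a geminate; the first /l/ deletes. → [uaralexezje].
/sikkoadoalla/: /kk/ is a geminate; the first /k/ deletes. /ll/ is a geminate; the first /l/ deletes. → [sikoadoala].
/tonoappizjikkenu/: /pp/ is a geminate; the first /p/ deletes. /kk/ is a geminate; the first /k/ deletes. → [tonoapizjikenu].

omuhikokoru, uaralexezje, sikoadoala, tonoapizjikenu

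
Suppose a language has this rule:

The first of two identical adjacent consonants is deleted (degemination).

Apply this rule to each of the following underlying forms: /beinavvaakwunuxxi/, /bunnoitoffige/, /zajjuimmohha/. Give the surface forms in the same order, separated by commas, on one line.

/beinavvaakwunuxxi/: /vv/ is a geminate; the first /v/ deletes. /xx/ is a geminate; the first /x/ deletes. → [beinavaakwunuxi].
/bunnoitoffige/: /nn/ is a geminate; the first /n/ deletes. /ff/ is a geminate; the first /f/ deletes. → [bunoitofige].
/zajjuimmohha/: /jj/ is a geminate; the first /j/ deletes. /mm/ is a geminate; the first /m/ deletes. /hh/ is a geminate; the first /h/ deletes. → [zajuimoha].

beinavaakwunuxi, bunoitofige, zajuimoha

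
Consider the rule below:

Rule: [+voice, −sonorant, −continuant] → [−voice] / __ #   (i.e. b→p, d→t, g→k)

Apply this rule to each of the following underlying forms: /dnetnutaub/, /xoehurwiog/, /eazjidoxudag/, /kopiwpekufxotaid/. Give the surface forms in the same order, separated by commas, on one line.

dnetnutaup, xoehurwiok, eazjidoxudak, kopiwpekufxotait

/dnetnutaub/: /b/ is a voiced stop in word-final position, so it devoices to [p]. → [dnetnutaup].
/xoehurwiog/: /g/ is a voiced stop in word-final position, so it devoices to [k]. → [xoehurwiok].
/eazjidoxudag/: /g/ is a voiced stop in word-final position, so it devoices to [k]. → [eazjidoxudak].
/kopiwpekufxotaid/: /d/ is a voiced stop in word-final position, so it devoices to [t]. → [kopiwpekufxotait].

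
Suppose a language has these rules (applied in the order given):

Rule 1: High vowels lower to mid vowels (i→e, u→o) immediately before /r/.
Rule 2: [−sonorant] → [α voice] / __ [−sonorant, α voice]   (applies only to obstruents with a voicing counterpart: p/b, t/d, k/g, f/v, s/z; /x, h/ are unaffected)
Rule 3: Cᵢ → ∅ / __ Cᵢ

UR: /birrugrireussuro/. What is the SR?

Rule 1 (pre-rhotic lowering): /i/ is a high vowel immediately before /r/, so it lowers to [e]. /i/ is a high vowel immediately before /r/, so it lowers to [e]. /u/ is a high vowel immediately before /r/, so it lowers to [o]. /birrugrireussuro/ → berrugrereussoro.
Rule 2 (regressive voicing assimilation): no segment meets the environment; /berrugrereussoro/ is unchanged.
Rule 3 (degemination): /rr/ is a geminate; the first /r/ deletes. /ss/ is a geminate; the first /s/ deletes. /berrugrereussoro/ → berugrereusoro.

berugrereusoro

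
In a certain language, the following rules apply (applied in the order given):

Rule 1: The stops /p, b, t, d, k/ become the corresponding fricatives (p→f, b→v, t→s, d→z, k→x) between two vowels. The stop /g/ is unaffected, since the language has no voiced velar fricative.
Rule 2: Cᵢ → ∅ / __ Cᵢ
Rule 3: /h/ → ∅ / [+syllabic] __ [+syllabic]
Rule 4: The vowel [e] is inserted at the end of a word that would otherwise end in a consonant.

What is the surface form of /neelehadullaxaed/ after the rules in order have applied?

neeleazulaxaede

Rule 1 (intervocalic spirantization): /d/ is a stop between vowels /a/ and /u/, so it spirantizes to the fricative [z]. /neelehadullaxaed/ → neelehazullaxaed.
Rule 2 (degemination): /ll/ is a geminate; the first /l/ deletes. /neelehazullaxaed/ → neelehazulaxaed.
Rule 3 (intervocalic h-deletion): /h/ occurs between vowels /e/ and /a/, so it deletes. /neelehazulaxaed/ → neeleazulaxaed.
Rule 4 (final e-epenthesis): the form ends in the consonant /d/, so [e] is inserted word-finally. /neeleazulaxaed/ → neeleazulaxaede.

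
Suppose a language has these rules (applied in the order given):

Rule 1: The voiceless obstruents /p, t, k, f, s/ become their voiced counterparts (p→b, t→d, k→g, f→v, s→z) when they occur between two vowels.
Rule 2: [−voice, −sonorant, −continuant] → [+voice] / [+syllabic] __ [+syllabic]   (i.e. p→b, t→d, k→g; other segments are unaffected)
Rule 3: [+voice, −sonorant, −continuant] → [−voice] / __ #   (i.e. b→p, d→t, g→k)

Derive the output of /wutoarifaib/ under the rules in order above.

Rule 1 (intervocalic voicing): /t/ is a voiceless obstruent between vowels /u/ and /o/, so it voices to [d]. /f/ is a voiceless obstruent between vowels /i/ and /a/, so it voices to [v]. /wutoarifaib/ → wudoarivaib.
Rule 2 (intervocalic voicing): no segment meets the environment; /wudoarivaib/ is unchanged.
Rule 3 (final devoicing): /b/ is a voiced stop in word-final position, so it devoices to [p]. /wudoarivaib/ → wudoarivaip.

wudoarivaip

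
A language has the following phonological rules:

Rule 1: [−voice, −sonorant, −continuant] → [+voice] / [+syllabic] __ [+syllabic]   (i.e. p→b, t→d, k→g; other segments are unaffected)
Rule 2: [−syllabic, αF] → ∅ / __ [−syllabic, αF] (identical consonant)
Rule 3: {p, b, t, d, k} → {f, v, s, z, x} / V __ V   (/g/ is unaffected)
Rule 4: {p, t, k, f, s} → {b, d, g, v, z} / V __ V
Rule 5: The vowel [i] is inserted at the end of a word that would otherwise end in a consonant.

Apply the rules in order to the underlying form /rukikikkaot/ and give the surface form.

rugigixaoti

Rule 1 (intervocalic voicing): /k/ is a voiceless stop between vowels /u/ and /i/, so it voices to [g]. /k/ is a voiceless stop between vowels /i/ and /i/, so it voices to [g]. /rukikikkaot/ → rugigikkaot.
Rule 2 (degemination): /kk/ is a geminate; the first /k/ deletes. /rugigikkaot/ → rugigikaot.
Rule 3 (intervocalic spirantization): /k/ is a stop between vowels /i/ and /a/, so it spirantizes to the fricative [x]. /rugigikaot/ → rugigixaot.
Rule 4 (intervocalic voicing): no segment meets the environment; /rugigixaot/ is unchanged.
Rule 5 (final i-epenthesis): the form ends in the consonant /t/, so [i] is inserted word-finally. /rugigixaot/ → rugigixaoti.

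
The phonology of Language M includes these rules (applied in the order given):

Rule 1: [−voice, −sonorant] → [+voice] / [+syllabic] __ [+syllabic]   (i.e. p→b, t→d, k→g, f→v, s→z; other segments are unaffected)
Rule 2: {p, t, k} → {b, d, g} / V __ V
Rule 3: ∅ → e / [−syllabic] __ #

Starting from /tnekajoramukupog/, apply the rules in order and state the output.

tnegajoramuguboge

Rule 1 (intervocalic voicing): /k/ is a voiceless obstruent between vowels /e/ and /a/, so it voices to [g]. /k/ is a voiceless obstruent between vowels /u/ and /u/, so it voices to [g]. /p/ is a voiceless obstruent between vowels /u/ and /o/, so it voices to [b]. /tnekajoramukupog/ → tnegajoramugubog.
Rule 2 (intervocalic voicing): no segment meets the environment; /tnegajoramugubog/ is unchanged.
Rule 3 (final e-epenthesis): the form ends in the consonant /g/, so [e] is inserted word-finally. /tnegajoramugubog/ → tnegajoramuguboge.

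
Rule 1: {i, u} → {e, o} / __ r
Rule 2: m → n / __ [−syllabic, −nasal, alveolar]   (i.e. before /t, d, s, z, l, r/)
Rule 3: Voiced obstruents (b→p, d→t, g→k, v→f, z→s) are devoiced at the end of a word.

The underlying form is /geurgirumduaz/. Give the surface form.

Rule 1 (pre-rhotic lowering): /u/ is a high vowel immediately before /r/, so it lowers to [o]. /i/ is a high vowel immediately before /r/, so it lowers to [e]. /geurgirumduaz/ → georgerumduaz.
Rule 2 (nasal place assimilation): /m/ precedes the alveolar consonant /d/, so it assimilates in place to [n]. /georgerumduaz/ → georgerunduaz.
Rule 3 (final devoicing): /z/ is a voiced obstruent in word-final position, so it devoices to [s]. /georgerunduaz/ → georgerunduas.

georgerunduas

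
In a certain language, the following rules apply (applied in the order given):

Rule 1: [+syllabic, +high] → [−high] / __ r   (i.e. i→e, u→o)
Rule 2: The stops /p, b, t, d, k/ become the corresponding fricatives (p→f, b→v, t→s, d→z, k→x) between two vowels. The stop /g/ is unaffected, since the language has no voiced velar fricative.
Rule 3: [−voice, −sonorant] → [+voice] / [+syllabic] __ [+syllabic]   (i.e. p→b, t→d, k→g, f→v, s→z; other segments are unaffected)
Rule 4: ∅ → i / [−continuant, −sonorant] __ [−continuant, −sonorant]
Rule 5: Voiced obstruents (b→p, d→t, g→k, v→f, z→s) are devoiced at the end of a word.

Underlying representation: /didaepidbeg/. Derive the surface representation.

Rule 1 (pre-rhotic lowering): no segment meets the environment; /didaepidbeg/ is unchanged.
Rule 2 (intervocalic spirantization): /d/ is a stop between vowels /i/ and /a/, so it spirantizes to the fricative [z]. /p/ is a stop between vowels /e/ and /i/, so it spirantizes to the fricative [f]. /didaepidbeg/ → dizaefidbeg.
Rule 3 (intervocalic voicing): /f/ is a voiceless obstruent between vowels /e/ and /i/, so it voices to [v]. /dizaefidbeg/ → dizaevidbeg.
Rule 4 (stop-cluster i-epenthesis): /d/ and /b/ form a stop–stop cluster, so [i] is inserted between them. /dizaevidbeg/ → dizaevidibeg.
Rule 5 (final devoicing): /g/ is a voiced obstruent in word-final position, so it devoices to [k]. /dizaevidibeg/ → dizaevidibek.

dizaevidibek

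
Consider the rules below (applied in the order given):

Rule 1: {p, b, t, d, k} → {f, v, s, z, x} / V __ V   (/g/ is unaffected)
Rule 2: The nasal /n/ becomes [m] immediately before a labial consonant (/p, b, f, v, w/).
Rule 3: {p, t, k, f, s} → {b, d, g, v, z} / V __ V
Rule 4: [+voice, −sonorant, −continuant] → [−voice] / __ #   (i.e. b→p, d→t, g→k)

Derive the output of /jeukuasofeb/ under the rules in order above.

Rule 1 (intervocalic spirantization): /k/ is a stop between vowels /u/ and /u/, so it spirantizes to the fricative [x]. /jeukuasofeb/ → jeuxuasofeb.
Rule 2 (nasal place assimilation): no segment meets the environment; /jeuxuasofeb/ is unchanged.
Rule 3 (intervocalic voicing): /s/ is a voiceless obstruent between vowels /a/ and /o/, so it voices to [z]. /f/ is a voiceless obstruent between vowels /o/ and /e/, so it voices to [v]. /jeuxuasofeb/ → jeuxuazoveb.
Rule 4 (final devoicing): /b/ is a voiced stop in word-final position, so it devoices to [p]. /jeuxuazoveb/ → jeuxuazovep.

jeuxuazovep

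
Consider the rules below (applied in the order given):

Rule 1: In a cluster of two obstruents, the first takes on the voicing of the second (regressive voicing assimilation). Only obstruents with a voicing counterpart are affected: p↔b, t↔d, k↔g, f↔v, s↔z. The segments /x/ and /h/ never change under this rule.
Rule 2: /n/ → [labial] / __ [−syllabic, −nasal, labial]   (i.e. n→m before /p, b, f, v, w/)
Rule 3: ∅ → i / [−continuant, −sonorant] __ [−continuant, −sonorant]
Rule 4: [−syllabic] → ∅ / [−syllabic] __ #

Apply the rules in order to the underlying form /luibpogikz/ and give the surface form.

luipipogig

Rule 1 (regressive voicing assimilation): /b/ precedes the voiceless obstruent /p/, so it devoices to [p] by assimilation. /k/ precedes the voiced obstruent /z/, so it voices to [g] by assimilation. /luibpogikz/ → luippogigz.
Rule 2 (nasal place assimilation): no segment meets the environment; /luippogigz/ is unchanged.
Rule 3 (stop-cluster i-epenthesis): /p/ and /p/ form a stop–stop cluster, so [i] is inserted between them. /luippogigz/ → luipipogigz.
Rule 4 (final cluster simplification): /z/ is the second consonant of a word-final cluster /gz/, so it deletes. /luipipogigz/ → luipipogig.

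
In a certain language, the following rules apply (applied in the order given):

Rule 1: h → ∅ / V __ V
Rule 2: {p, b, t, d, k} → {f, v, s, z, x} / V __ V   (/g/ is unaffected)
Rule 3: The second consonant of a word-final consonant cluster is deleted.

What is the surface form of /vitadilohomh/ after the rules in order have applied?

Rule 1 (intervocalic h-deletion): /h/ occurs between vowels /o/ and /o/, so it deletes. /vitadilohomh/ → vitadiloomh.
Rule 2 (intervocalic spirantization): /t/ is a stop between vowels /i/ and /a/, so it spirantizes to the fricative [s]. /d/ is a stop between vowels /a/ and /i/, so it spirantizes to the fricative [z]. /vitadiloomh/ → visaziloomh.
Rule 3 (final cluster simplification): /h/ is the second consonant of a word-final cluster /mh/, so it deletes. /visaziloomh/ → visaziloom.

visaziloom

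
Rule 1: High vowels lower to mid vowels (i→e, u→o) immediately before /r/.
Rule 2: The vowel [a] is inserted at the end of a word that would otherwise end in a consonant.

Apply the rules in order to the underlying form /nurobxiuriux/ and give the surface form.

norobxioriuxa

Rule 1 (pre-rhotic lowering): /u/ is a high vowel immediately before /r/, so it lowers to [o]. /u/ is a high vowel immediately before /r/, so it lowers to [o]. /nurobxiuriux/ → norobxioriux.
Rule 2 (final a-epenthesis): the form ends in the consonant /x/, so [a] is inserted word-finally. /norobxioriux/ → norobxioriuxa.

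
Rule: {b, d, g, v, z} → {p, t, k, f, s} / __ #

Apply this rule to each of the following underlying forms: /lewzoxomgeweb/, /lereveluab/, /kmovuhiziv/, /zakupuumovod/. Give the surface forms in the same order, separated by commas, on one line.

lewzoxomgewep, lereveluap, kmovuhizif, zakupuumovot

/lewzoxomgeweb/: /b/ is a voiced obstruent in word-final position, so it devoices to [p]. → [lewzoxomgewep].
/lereveluab/: /b/ is a voiced obstruent in word-final position, so it devoices to [p]. → [lereveluap].
/kmovuhiziv/: /v/ is a voiced obstruent in word-final position, so it devoices to [f]. → [kmovuhizif].
/zakupuumovod/: /d/ is a voiced obstruent in word-final position, so it devoices to [t]. → [zakupuumovot].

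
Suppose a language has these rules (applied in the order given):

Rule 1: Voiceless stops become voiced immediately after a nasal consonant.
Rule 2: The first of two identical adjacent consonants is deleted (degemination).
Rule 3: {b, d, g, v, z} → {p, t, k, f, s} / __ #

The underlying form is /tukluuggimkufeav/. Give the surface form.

Rule 1 (post-nasal voicing): /k/ is a voiceless stop immediately after the nasal /m/, so it voices to [g]. /tukluuggimkufeav/ → tukluuggimgufeav.
Rule 2 (degemination): /gg/ is a geminate; the first /g/ deletes. /tukluuggimgufeav/ → tukluugimgufeav.
Rule 3 (final devoicing): /v/ is a voiced obstruent in word-final position, so it devoices to [f]. /tukluugimgufeav/ → tukluugimgufeaf.

tukluugimgufeaf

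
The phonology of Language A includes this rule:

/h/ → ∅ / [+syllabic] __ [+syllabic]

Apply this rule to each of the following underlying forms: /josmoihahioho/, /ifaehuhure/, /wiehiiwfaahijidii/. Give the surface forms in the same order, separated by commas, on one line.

josmoiaioo, ifaeuure, wieiiwfaaijidii

/josmoihahioho/: /h/ occurs between vowels /i/ and /a/, so it deletes. /h/ occurs between vowels /a/ and /i/, so it deletes. /h/ occurs between vowels /o/ and /o/, so it deletes. → [josmoiaioo].
/ifaehuhure/: /h/ occurs between vowels /e/ and /u/, so it deletes. /h/ occurs between vowels /u/ and /u/, so it deletes. → [ifaeuure].
/wiehiiwfaahijidii/: /h/ occurs between vowels /e/ and /i/, so it deletes. /h/ occurs between vowels /a/ and /i/, so it deletes. → [wieiiwfaaijidii].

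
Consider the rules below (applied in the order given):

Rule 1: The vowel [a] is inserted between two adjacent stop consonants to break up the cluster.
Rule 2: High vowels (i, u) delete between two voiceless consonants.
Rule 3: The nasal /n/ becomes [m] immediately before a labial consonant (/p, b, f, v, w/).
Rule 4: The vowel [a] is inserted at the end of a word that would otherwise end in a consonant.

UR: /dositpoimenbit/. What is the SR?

Rule 1 (stop-cluster a-epenthesis): /t/ and /p/ form a stop–stop cluster, so [a] is inserted between them. /dositpoimenbit/ → dositapoimenbit.
Rule 2 (high vowel syncope): /i/ is a high vowel flanked by voiceless consonants /s/ and /t/, so it deletes. /dositapoimenbit/ → dostapoimenbit.
Rule 3 (nasal place assimilation): /n/ precedes the labial consonant /b/, so it assimilates in place to [m]. /dostapoimenbit/ → dostapoimembit.
Rule 4 (final a-epenthesis): the form ends in the consonant /t/, so [a] is inserted word-finally. /dostapoimembit/ → dostapoimembita.

dostapoimembita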